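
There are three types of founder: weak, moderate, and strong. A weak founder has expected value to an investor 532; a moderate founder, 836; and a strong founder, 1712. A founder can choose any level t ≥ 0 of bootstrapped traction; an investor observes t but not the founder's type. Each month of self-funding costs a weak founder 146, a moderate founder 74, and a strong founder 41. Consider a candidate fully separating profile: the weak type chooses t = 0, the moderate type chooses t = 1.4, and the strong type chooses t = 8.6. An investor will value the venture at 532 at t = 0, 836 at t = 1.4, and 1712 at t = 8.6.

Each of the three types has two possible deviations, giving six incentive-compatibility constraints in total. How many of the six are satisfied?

Strong (own payoff 1712 − 41×8.6 = 1359.4): to t=0 gives 532 → no gain ✓; to t=1.4 gives 836 − 41×1.4 = 778.6 → no gain ✓.
Moderate (own payoff 836 − 74×1.4 = 732.4): to t=0 gives 532 → no gain ✓; to t=8.6 gives 1712 − 74×8.6 = 1075.6 → profitable ✗.
Weak (own payoff 532): to t=1.4 gives 836 − 146×1.4 = 631.6 → profitable ✗; to t=8.6 gives 1712 − 146×8.6 = 456.4 → no gain ✓.
4 of the 6 constraints hold; not an equilibrium.

4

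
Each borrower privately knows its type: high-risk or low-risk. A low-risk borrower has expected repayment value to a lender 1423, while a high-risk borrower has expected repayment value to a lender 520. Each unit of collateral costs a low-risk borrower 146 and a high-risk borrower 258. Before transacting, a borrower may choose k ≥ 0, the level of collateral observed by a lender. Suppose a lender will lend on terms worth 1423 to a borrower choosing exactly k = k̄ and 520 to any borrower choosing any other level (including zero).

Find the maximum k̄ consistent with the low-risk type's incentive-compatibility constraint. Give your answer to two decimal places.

Choosing k̄ yields the low-risk type 1423 − 146·k̄; choosing zero yields 520.
The low-risk type is indifferent at 1423 − 146·k̄ = 520, i.e. k̄ = (1423 − 520) / 146 ≈ 6.18.
For any k̄ above 6.18 the low-risk type would rather pool at zero, so separation collapses.

6.18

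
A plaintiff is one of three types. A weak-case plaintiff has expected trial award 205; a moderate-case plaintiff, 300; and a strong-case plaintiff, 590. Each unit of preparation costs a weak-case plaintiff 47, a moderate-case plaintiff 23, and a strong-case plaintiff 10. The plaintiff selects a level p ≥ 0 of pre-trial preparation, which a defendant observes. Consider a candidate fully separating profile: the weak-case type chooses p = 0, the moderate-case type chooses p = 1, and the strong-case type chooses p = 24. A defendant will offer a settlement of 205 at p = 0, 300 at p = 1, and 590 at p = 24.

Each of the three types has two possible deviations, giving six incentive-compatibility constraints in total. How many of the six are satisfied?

5

Strong-case (own payoff 590 − 10×24 = 350): to p=0 gives 205 → no gain ✓; to p=1 gives 300 − 10×1 = 290 → no gain ✓.
Moderate-case (own payoff 300 − 23×1 = 277): to p=0 gives 205 → no gain ✓; to p=24 gives 590 − 23×24 = 38 → no gain ✓.
Weak-case (own payoff 205): to p=1 gives 300 − 47×1 = 253 → profitable ✗; to p=24 gives 590 − 47×24 = -538 → no gain ✓.
5 of the 6 constraints hold; not an equilibrium.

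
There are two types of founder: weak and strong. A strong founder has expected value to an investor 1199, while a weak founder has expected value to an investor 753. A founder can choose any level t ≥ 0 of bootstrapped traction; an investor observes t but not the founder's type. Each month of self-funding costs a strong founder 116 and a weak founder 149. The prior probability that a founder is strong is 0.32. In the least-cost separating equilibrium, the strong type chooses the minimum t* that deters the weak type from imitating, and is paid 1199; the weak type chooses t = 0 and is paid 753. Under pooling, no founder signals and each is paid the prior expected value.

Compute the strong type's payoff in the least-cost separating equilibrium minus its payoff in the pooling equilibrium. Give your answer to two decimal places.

Least-cost separating signal: t* solves 753 = 1199 − 149·t*, so t* = (1199 − 753)/149 ≈ 2.9933.
Strong type's separating payoff: 1199 − 116 × t* = 1199 − 116 × (1199 − 753)/149 = 1199 − 51736/149 ≈ 851.7785.
Pooling payoff: 0.32 × 1199 + 0.68 × 753 = 895.72.
Difference: 851.7785 − 895.72 = -43.9415, i.e. -43.94 to two decimal places.
The strong type would prefer the pooling outcome.

-43.94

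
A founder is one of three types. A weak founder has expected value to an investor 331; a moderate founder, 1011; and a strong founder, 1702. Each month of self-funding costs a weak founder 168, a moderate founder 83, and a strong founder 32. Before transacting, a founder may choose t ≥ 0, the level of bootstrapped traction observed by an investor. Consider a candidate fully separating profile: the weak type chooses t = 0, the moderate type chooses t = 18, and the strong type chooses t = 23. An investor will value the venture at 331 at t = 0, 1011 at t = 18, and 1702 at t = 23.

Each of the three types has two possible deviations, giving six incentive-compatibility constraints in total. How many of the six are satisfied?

Weak (own payoff 331): to t=18 gives 1011 − 168×18 = -2013 → no gain ✓; to t=23 gives 1702 − 168×23 = -2162 → no gain ✓.
Moderate (own payoff 1011 − 83×18 = -483): to t=0 gives 331 → profitable ✗; to t=23 gives 1702 − 83×23 = -207 → profitable ✗.
Strong (own payoff 1702 − 32×23 = 966): to t=0 gives 331 → no gain ✓; to t=18 gives 1011 − 32×18 = 435 → no gain ✓.
4 of the 6 constraints hold; not an equilibrium.

4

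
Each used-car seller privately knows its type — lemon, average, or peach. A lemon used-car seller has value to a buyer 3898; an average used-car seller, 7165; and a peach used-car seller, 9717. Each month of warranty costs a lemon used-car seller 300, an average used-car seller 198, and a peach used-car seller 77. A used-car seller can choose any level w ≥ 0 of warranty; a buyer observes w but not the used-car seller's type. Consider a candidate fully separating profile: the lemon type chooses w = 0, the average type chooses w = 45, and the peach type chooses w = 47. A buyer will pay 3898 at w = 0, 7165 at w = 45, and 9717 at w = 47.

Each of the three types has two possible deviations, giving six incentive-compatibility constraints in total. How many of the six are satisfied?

Peach (own payoff 9717 − 77×47 = 6098): to w=0 gives 3898 → no gain ✓; to w=45 gives 7165 − 77×45 = 3700 → no gain ✓.
Lemon (own payoff 3898): to w=45 gives 7165 − 300×45 = -6335 → no gain ✓; to w=47 gives 9717 − 300×47 = -4383 → no gain ✓.
Average (own payoff 7165 − 198×45 = -1745): to w=0 gives 3898 → profitable ✗; to w=47 gives 9717 − 198×47 = 411 → profitable ✗.
4 of the 6 constraints hold; not an equilibrium.

4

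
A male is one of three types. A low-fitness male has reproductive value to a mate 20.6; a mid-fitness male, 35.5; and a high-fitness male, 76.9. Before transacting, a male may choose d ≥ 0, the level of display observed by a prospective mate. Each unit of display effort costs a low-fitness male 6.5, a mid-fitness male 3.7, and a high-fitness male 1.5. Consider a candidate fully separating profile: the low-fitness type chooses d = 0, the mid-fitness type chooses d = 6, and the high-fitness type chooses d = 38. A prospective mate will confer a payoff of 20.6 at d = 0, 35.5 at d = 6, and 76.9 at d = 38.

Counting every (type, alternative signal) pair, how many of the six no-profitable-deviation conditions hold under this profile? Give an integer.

3

Low-fitness (own payoff 20.6): to d=6 gives 35.5 − 6.5×6 = -3.5 → no gain ✓; to d=38 gives 76.9 − 6.5×38 = -170.1 → no gain ✓.
Mid-fitness (own payoff 35.5 − 3.7×6 = 13.3): to d=0 gives 20.6 → profitable ✗; to d=38 gives 76.9 − 3.7×38 = -63.7 → no gain ✓.
High-fitness (own payoff 76.9 − 1.5×38 = 19.9): to d=0 gives 20.6 → profitable ✗; to d=6 gives 35.5 − 1.5×6 = 26.5 → profitable ✗.
3 of the 6 constraints hold; not an equilibrium.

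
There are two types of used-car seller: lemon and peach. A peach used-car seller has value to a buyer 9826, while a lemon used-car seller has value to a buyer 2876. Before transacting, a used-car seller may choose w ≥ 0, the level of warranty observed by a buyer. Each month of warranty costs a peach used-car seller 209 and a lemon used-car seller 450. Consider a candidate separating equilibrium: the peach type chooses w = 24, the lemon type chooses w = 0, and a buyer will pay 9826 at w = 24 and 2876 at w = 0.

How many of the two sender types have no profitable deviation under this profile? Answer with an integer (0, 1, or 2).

2

Lemon type: stay at 0 → 2876; mimic → 9826 − 450 × 24 = -974. IC holds (2876 ≥ -974).
Peach type: signal → 9826 − 209 × 24 = 4810; deviate to 0 → 2876. IC holds (4810 ≥ 2876).
2 of 2 constraints hold, so this is a separating equilibrium.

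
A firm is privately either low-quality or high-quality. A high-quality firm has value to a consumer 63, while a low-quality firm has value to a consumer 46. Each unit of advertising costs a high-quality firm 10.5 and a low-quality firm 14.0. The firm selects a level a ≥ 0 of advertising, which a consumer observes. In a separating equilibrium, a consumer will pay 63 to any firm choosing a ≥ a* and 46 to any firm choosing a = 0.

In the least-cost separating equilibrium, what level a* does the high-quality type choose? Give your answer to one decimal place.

A low-quality firm choosing a = 0 receives 46.
Imitating at a* instead would pay 63 at cost 14.0·a*, netting 63 − 14.0·a*.
Indifference: 46 = 63 − 14.0·a*, so a* = (63 − 46) / 14.0 ≈ 1.2.
This is the low-quality type's binding incentive-compatibility constraint; any a ≥ 1.2 sustains separation on that side.

1.2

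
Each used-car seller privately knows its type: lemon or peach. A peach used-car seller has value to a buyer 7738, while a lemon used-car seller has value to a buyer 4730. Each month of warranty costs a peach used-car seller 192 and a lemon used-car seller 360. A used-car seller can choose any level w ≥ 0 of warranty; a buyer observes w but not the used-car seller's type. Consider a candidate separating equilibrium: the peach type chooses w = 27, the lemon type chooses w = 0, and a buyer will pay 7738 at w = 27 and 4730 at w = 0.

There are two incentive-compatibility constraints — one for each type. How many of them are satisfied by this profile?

Peach type: signal → 7738 − 192 × 27 = 2554; deviate to 0 → 4730. IC fails (2554 < 4730).
Lemon type: stay at 0 → 4730; mimic → 7738 − 360 × 27 = -1982. IC holds (4730 ≥ -1982).
1 of 2 constraints hold, so this profile is not an equilibrium.

1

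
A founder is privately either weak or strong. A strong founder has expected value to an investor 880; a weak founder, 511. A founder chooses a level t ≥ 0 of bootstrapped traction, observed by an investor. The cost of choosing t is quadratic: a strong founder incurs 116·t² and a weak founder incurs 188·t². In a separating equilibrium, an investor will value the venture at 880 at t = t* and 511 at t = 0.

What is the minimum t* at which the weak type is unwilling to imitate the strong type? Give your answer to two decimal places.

1.40

The weak type at t = 0 receives 511; imitating at t* yields 880 − 188·t*².
Indifference: 511 = 880 − 188·t*², so t*² = (880 − 511) / 188 ≈ 1.9628.
t* = √1.9628 ≈ 1.40.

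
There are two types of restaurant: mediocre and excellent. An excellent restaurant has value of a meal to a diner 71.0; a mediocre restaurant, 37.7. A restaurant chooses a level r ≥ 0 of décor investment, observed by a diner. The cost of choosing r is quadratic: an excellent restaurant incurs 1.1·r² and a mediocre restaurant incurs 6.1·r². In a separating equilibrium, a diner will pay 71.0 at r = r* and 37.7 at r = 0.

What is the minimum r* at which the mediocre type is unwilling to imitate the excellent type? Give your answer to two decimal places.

The mediocre type at r = 0 receives 37.7; imitating at r* yields 71.0 − 6.1·r*².
Indifference: 37.7 = 71.0 − 6.1·r*², so r*² = (71.0 − 37.7) / 6.1 ≈ 5.4590.
r* = √5.4590 ≈ 2.34.

2.34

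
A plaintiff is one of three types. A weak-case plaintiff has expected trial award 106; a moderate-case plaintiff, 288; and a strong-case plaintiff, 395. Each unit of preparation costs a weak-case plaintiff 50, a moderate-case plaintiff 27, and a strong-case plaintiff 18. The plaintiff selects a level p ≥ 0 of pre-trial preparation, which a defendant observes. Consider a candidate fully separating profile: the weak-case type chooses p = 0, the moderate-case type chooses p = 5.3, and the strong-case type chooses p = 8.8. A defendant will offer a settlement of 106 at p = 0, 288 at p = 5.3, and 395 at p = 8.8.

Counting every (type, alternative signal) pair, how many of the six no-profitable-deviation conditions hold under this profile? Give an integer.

5

Moderate-case (own payoff 288 − 27×5.3 = 144.9): to p=0 gives 106 → no gain ✓; to p=8.8 gives 395 − 27×8.8 = 157.4 → profitable ✗.
Weak-case (own payoff 106): to p=5.3 gives 288 − 50×5.3 = 23 → no gain ✓; to p=8.8 gives 395 − 50×8.8 = -45 → no gain ✓.
Strong-case (own payoff 395 − 18×8.8 = 236.6): to p=0 gives 106 → no gain ✓; to p=5.3 gives 288 − 18×5.3 = 192.6 → no gain ✓.
5 of the 6 constraints hold; not an equilibrium.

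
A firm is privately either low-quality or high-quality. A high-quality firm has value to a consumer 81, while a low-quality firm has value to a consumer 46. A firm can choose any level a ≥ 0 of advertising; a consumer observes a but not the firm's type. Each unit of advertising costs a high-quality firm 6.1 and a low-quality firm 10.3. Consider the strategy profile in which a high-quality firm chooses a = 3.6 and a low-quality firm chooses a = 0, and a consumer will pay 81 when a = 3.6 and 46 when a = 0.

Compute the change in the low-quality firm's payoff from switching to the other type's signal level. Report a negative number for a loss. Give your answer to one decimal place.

Playing a = 0 the low-quality firm receives 46.
Deviating to a = 3.6 brings payment 81 at cost 10.3 × 3.6 = 37.08, netting 43.92.
Gain from deviating: 43.92 − 46 = -2.08, i.e. -2.1 to one decimal place.
The gain is negative, so the low-quality type's incentive-compatibility constraint is satisfied.

-2.1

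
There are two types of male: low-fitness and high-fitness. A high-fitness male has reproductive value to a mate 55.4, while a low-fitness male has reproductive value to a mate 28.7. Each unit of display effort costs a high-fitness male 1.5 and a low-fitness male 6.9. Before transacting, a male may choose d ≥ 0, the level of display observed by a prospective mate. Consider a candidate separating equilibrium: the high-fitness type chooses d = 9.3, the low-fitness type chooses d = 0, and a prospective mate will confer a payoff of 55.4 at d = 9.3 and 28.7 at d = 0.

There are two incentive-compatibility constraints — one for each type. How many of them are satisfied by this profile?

2

Low-fitness type: stay at 0 → 28.7; mimic → 55.4 − 6.9 × 9.3 = -8.77. IC holds (28.7 ≥ -8.77).
High-fitness type: signal → 55.4 − 1.5 × 9.3 = 41.45; deviate to 0 → 28.7. IC holds (41.45 ≥ 28.7).
2 of 2 constraints hold, so this is a separating equilibrium.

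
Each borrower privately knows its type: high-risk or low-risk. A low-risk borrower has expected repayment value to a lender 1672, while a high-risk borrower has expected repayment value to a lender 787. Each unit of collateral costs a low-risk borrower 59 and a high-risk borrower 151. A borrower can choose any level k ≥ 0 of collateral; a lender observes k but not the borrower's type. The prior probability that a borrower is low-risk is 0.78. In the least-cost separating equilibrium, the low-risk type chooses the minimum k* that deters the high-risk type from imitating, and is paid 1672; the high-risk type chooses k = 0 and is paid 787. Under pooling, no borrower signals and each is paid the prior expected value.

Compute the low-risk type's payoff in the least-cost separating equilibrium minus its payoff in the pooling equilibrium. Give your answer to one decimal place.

Least-cost separating signal: k* solves 787 = 1672 − 151·k*, so k* = (1672 − 787)/151 ≈ 5.8609.
Low-risk type's separating payoff: 1672 − 59 × k* = 1672 − 59 × (1672 − 787)/151 = 1672 − 52215/151 ≈ 1326.205.
Pooling payoff: 0.78 × 1672 + 0.22 × 787 = 1477.3.
Difference: 1326.205 − 1477.3 = -151.095, i.e. -151.1 to one decimal place.
The low-risk type would prefer the pooling outcome.

-151.1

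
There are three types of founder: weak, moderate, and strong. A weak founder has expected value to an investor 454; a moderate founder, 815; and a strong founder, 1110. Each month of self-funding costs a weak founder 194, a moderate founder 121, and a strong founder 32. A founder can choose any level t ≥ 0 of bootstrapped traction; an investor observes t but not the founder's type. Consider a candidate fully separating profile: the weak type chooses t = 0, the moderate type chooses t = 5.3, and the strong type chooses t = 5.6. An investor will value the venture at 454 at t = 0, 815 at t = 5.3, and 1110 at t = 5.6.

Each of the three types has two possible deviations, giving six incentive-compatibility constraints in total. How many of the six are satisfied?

4

Weak (own payoff 454): to t=5.3 gives 815 − 194×5.3 = -213.2 → no gain ✓; to t=5.6 gives 1110 − 194×5.6 = 23.6 → no gain ✓.
Strong (own payoff 1110 − 32×5.6 = 930.8): to t=0 gives 454 → no gain ✓; to t=5.3 gives 815 − 32×5.3 = 645.4 → no gain ✓.
Moderate (own payoff 815 − 121×5.3 = 173.7): to t=0 gives 454 → profitable ✗; to t=5.6 gives 1110 − 121×5.6 = 432.4 → profitable ✗.
4 of the 6 constraints hold; not an equilibrium.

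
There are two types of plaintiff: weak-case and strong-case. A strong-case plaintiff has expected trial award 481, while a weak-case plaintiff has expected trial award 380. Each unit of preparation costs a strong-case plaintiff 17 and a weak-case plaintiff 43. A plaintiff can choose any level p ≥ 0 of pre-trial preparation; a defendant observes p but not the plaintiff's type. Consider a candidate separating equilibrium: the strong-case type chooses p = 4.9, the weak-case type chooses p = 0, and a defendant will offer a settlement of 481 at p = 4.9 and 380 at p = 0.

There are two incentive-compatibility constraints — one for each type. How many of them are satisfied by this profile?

2

Weak-case type: stay at 0 → 380; mimic → 481 − 43 × 4.9 = 270.3. IC holds (380 ≥ 270.3).
Strong-case type: signal → 481 − 17 × 4.9 = 397.7; deviate to 0 → 380. IC holds (397.7 ≥ 380).
2 of 2 constraints hold, so this is a separating equilibrium.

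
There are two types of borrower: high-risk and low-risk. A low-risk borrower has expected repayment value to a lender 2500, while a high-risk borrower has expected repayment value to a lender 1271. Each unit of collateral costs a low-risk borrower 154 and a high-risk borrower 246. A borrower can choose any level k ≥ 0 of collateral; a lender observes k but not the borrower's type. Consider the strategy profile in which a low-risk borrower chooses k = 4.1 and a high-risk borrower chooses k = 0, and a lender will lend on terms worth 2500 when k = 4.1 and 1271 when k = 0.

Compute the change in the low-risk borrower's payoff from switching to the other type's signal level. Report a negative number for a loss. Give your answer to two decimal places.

-597.60

Playing k = 4.1 the low-risk borrower receives 2500 − 154 × 4.1 = 1868.6.
Deviating to k = 0 yields 1271 instead.
Gain from deviating: 1271 − 1868.6 = -597.60.
The gain is negative, so the low-risk type's incentive-compatibility constraint is satisfied.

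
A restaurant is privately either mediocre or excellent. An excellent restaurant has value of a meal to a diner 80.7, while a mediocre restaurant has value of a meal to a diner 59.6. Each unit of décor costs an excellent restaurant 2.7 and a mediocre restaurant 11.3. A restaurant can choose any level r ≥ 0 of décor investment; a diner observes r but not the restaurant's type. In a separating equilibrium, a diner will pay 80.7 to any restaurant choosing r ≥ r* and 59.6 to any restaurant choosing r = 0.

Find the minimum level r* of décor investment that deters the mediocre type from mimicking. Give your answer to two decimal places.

A mediocre restaurant choosing r = 0 receives 59.6.
Imitating at r* instead would pay 80.7 at cost 11.3·r*, netting 80.7 − 11.3·r*.
Indifference: 59.6 = 80.7 − 11.3·r*, so r* = (80.7 − 59.6) / 11.3 ≈ 1.87.
This is the mediocre type's binding incentive-compatibility constraint; any r ≥ 1.87 sustains separation on that side.

1.87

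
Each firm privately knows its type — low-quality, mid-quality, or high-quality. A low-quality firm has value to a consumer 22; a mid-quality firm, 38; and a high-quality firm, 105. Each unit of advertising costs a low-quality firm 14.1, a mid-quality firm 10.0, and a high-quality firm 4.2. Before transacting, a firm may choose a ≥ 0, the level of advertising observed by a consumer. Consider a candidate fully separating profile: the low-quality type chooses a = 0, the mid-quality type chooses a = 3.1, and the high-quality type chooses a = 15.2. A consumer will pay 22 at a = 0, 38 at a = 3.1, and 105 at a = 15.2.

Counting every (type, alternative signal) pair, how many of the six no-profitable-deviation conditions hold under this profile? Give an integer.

5

High-quality (own payoff 105 − 4.2×15.2 = 41.16): to a=0 gives 22 → no gain ✓; to a=3.1 gives 38 − 4.2×3.1 = 24.98 → no gain ✓.
Mid-quality (own payoff 38 − 10.0×3.1 = 7): to a=0 gives 22 → profitable ✗; to a=15.2 gives 105 − 10.0×15.2 = -47 → no gain ✓.
Low-quality (own payoff 22): to a=3.1 gives 38 − 14.1×3.1 = -5.71 → no gain ✓; to a=15.2 gives 105 − 14.1×15.2 = -109.32 → no gain ✓.
5 of the 6 constraints hold; not an equilibrium.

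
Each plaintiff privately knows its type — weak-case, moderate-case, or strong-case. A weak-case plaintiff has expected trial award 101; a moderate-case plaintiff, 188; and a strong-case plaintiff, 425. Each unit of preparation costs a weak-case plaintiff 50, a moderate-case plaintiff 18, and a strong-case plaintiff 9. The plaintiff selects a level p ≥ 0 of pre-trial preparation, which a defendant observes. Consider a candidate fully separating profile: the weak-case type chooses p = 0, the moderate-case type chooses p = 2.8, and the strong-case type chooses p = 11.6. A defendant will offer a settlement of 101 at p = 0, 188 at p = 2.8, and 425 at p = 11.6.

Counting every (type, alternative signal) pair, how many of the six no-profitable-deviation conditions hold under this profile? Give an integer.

5

Weak-case (own payoff 101): to p=2.8 gives 188 − 50×2.8 = 48 → no gain ✓; to p=11.6 gives 425 − 50×11.6 = -155 → no gain ✓.
Strong-case (own payoff 425 − 9×11.6 = 320.6): to p=0 gives 101 → no gain ✓; to p=2.8 gives 188 − 9×2.8 = 162.8 → no gain ✓.
Moderate-case (own payoff 188 − 18×2.8 = 137.6): to p=0 gives 101 → no gain ✓; to p=11.6 gives 425 − 18×11.6 = 216.2 → profitable ✗.
5 of the 6 constraints hold; not an equilibrium.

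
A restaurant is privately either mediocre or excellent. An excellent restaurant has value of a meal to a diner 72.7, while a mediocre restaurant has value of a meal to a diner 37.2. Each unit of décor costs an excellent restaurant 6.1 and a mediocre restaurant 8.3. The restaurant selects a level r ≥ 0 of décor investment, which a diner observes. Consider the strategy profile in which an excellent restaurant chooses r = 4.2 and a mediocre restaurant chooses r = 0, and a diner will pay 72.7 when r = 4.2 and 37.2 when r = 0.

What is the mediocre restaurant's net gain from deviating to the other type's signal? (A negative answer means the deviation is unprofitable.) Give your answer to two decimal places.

0.64

Playing r = 0 the mediocre restaurant receives 37.2.
Deviating to r = 4.2 brings payment 72.7 at cost 8.3 × 4.2 = 34.86, netting 37.84.
Gain from deviating: 37.84 − 37.2 = 0.64.
The gain is positive, so the mediocre type's incentive-compatibility constraint is violated — this profile is not a separating equilibrium.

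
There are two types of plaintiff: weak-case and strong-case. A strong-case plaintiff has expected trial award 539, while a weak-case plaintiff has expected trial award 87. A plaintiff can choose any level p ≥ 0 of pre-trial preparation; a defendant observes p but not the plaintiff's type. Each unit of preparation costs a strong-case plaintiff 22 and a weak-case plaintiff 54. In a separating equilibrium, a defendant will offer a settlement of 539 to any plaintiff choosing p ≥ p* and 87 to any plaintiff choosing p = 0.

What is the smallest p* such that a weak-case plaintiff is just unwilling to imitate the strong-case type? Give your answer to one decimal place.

A weak-case plaintiff choosing p = 0 receives 87.
Imitating at p* instead would pay 539 at cost 54·p*, netting 539 − 54·p*.
Indifference: 87 = 539 − 54·p*, so p* = (539 − 87) / 54 ≈ 8.4.
At p* the weak-case type's incentive constraint just binds; the strong-case type strictly prefers p* since its per-unit cost is lower.

8.4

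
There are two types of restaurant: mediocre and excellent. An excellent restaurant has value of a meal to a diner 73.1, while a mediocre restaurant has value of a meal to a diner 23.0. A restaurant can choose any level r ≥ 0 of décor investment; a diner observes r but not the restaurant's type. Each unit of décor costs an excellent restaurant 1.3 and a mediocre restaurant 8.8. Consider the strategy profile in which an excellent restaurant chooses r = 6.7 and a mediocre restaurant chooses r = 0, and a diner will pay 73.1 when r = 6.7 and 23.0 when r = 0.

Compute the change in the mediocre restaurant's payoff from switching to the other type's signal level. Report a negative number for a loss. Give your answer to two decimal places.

-8.86

Playing r = 0 the mediocre restaurant receives 23.0.
Deviating to r = 6.7 brings payment 73.1 at cost 8.8 × 6.7 = 58.96, netting 14.14.
Gain from deviating: 14.14 − 23.0 = -8.86.
The gain is negative, so the mediocre type's incentive-compatibility constraint is satisfied.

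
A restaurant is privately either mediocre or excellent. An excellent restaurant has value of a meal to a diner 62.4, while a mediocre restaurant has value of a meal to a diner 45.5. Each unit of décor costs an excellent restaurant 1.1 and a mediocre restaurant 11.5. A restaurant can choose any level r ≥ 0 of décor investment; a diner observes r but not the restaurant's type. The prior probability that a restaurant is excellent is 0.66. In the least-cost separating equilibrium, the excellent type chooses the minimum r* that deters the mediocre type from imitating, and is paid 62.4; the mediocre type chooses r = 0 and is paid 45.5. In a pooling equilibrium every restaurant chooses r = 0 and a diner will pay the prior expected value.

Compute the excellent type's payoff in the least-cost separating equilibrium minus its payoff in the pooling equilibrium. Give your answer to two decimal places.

4.13

Least-cost separating signal: r* solves 45.5 = 62.4 − 11.5·r*, so r* = (62.4 − 45.5)/11.5 ≈ 1.4696.
Excellent type's separating payoff: 62.4 − 1.1 × r* = 62.4 − 1.1 × (62.4 − 45.5)/11.5 = 62.4 − 18.59/11.5 ≈ 60.7835.
Pooling payoff: 0.66 × 62.4 + 0.34 × 45.5 = 56.654.
Difference: 60.7835 − 56.654 = 4.1295, i.e. 4.13 to two decimal places.
The excellent type prefers to separate.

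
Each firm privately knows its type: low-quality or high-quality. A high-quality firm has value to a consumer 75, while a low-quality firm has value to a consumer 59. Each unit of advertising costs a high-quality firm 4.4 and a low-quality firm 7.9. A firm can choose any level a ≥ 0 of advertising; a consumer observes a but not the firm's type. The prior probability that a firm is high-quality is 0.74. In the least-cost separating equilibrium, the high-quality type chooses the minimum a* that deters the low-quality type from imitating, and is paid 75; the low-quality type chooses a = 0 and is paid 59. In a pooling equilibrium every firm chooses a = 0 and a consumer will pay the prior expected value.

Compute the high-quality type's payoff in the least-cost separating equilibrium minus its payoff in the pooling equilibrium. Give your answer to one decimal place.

Least-cost separating signal: a* solves 59 = 75 − 7.9·a*, so a* = (75 − 59)/7.9 ≈ 2.0253.
High-quality type's separating payoff: 75 − 4.4 × a* = 75 − 4.4 × (75 − 59)/7.9 = 75 − 70.4/7.9 ≈ 66.089.
Pooling payoff: 0.74 × 75 + 0.26 × 59 = 70.84.
Difference: 66.089 − 70.84 = -4.751, i.e. -4.8 to one decimal place.
The high-quality type would prefer the pooling outcome.

-4.8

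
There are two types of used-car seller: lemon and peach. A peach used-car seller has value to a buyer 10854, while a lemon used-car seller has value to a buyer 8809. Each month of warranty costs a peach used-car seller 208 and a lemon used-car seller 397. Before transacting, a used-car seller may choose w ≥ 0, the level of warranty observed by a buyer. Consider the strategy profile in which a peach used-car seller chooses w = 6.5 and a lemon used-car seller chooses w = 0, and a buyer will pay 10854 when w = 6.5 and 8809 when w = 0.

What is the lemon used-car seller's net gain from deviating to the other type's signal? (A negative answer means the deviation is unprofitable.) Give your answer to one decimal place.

Playing w = 0 the lemon used-car seller receives 8809.
Deviating to w = 6.5 brings payment 10854 at cost 397 × 6.5 = 2580.5, netting 8273.5.
Gain from deviating: 8273.5 − 8809 = -535.5.
The gain is negative, so the lemon type's incentive-compatibility constraint is satisfied.

-535.5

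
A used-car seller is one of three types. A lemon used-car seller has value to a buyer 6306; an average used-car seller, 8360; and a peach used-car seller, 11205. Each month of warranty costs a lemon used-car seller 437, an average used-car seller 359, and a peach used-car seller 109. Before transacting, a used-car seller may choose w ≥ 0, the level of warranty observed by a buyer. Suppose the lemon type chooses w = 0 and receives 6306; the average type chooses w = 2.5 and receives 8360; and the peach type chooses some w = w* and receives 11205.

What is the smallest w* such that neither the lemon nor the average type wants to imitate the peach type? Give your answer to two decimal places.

Lemon type (on-path payoff 6306) won't mimic when 6306 ≥ 11205 − 437·w*, i.e. w* ≥ 11.21.
Average type (on-path payoff 8360 − 359×2.5 = 7462.5) won't mimic when 7462.5 ≥ 11205 − 359·w*, i.e. w* ≥ 10.42.
Both must hold, so w* = max(11.21, 10.42) = 11.21. The lemon type's constraint binds.

11.21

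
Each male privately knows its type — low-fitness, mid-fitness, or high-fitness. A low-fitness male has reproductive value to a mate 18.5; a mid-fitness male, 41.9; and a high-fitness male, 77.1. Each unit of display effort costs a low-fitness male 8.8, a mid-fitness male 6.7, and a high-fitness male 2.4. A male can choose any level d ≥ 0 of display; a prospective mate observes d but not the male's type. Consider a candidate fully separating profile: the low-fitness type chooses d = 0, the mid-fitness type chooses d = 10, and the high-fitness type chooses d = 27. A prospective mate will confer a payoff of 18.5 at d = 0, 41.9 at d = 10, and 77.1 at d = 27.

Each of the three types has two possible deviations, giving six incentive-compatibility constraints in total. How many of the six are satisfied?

Mid-fitness (own payoff 41.9 − 6.7×10 = -25.1): to d=0 gives 18.5 → profitable ✗; to d=27 gives 77.1 − 6.7×27 = -103.8 → no gain ✓.
High-fitness (own payoff 77.1 − 2.4×27 = 12.3): to d=0 gives 18.5 → profitable ✗; to d=10 gives 41.9 − 2.4×10 = 17.9 → profitable ✗.
Low-fitness (own payoff 18.5): to d=10 gives 41.9 − 8.8×10 = -46.1 → no gain ✓; to d=27 gives 77.1 − 8.8×27 = -160.5 → no gain ✓.
3 of the 6 constraints hold; not an equilibrium.

3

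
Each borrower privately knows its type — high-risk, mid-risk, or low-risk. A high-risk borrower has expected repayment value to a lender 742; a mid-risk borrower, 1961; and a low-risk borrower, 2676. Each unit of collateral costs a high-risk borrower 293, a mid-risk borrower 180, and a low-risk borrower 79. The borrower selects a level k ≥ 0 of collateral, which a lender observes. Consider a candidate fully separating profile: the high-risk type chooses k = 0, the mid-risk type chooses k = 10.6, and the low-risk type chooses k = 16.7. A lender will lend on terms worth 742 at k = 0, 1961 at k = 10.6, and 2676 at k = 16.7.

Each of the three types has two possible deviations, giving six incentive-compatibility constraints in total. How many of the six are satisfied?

5

Low-risk (own payoff 2676 − 79×16.7 = 1356.7): to k=0 gives 742 → no gain ✓; to k=10.6 gives 1961 − 79×10.6 = 1123.6 → no gain ✓.
Mid-risk (own payoff 1961 − 180×10.6 = 53): to k=0 gives 742 → profitable ✗; to k=16.7 gives 2676 − 180×16.7 = -330 → no gain ✓.
High-risk (own payoff 742): to k=10.6 gives 1961 − 293×10.6 = -1144.8 → no gain ✓; to k=16.7 gives 2676 − 293×16.7 = -2217.1 → no gain ✓.
5 of the 6 constraints hold; not an equilibrium.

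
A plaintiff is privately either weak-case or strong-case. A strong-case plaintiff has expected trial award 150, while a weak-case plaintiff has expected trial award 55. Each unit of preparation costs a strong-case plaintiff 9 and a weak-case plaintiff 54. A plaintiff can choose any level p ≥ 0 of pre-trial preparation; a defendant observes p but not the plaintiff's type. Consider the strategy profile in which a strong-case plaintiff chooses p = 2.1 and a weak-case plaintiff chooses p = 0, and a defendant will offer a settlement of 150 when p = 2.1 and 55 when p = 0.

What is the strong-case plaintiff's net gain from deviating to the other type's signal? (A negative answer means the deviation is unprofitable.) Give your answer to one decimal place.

Playing p = 2.1 the strong-case plaintiff receives 150 − 9 × 2.1 = 131.1.
Deviating to p = 0 yields 55 instead.
Gain from deviating: 55 − 131.1 = -76.1.
The gain is negative, so the strong-case type's incentive-compatibility constraint is satisfied.

-76.1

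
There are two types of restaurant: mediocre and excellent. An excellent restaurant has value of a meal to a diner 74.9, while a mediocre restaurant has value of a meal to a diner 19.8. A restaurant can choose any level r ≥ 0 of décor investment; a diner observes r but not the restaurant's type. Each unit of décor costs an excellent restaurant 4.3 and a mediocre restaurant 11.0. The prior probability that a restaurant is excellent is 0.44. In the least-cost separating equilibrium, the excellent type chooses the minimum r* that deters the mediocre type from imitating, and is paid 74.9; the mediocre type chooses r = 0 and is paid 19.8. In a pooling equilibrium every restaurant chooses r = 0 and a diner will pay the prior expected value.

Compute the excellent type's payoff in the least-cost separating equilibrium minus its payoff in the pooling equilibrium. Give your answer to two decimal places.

Least-cost separating signal: r* solves 19.8 = 74.9 − 11.0·r*, so r* = (74.9 − 19.8)/11.0 ≈ 5.0091.
Excellent type's separating payoff: 74.9 − 4.3 × r* = 74.9 − 4.3 × (74.9 − 19.8)/11.0 = 74.9 − 236.93/11.0 ≈ 53.3609.
Pooling payoff: 0.44 × 74.9 + 0.56 × 19.8 = 44.044.
Difference: 53.3609 − 44.044 = 9.3169, i.e. 9.32 to two decimal places.
The excellent type prefers to separate.

9.32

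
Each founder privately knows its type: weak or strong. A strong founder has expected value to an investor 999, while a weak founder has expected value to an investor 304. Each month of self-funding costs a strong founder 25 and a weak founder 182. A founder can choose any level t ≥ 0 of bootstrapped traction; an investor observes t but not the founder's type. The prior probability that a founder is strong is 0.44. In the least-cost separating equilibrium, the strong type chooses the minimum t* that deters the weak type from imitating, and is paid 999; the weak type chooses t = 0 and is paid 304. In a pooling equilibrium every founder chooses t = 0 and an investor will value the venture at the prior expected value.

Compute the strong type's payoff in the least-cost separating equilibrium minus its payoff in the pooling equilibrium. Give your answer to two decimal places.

Least-cost separating signal: t* solves 304 = 999 − 182·t*, so t* = (999 − 304)/182 ≈ 3.8187.
Strong type's separating payoff: 999 − 25 × t* = 999 − 25 × (999 − 304)/182 = 999 − 17375/182 ≈ 903.5330.
Pooling payoff: 0.44 × 999 + 0.56 × 304 = 609.8.
Difference: 903.5330 − 609.8 = 293.733, i.e. 293.73 to two decimal places.
The strong type prefers to separate.

293.73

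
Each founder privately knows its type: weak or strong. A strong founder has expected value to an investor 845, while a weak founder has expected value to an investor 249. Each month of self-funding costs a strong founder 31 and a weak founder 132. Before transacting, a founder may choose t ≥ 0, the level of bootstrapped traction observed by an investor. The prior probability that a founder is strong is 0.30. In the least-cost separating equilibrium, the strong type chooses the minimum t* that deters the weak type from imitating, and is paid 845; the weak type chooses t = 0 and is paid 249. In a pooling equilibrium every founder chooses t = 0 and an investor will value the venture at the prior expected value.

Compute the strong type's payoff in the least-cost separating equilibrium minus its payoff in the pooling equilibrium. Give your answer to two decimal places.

Least-cost separating signal: t* solves 249 = 845 − 132·t*, so t* = (845 − 249)/132 ≈ 4.5152.
Strong type's separating payoff: 845 − 31 × t* = 845 − 31 × (845 − 249)/132 = 845 − 18476/132 ≈ 705.0303.
Pooling payoff: 0.30 × 845 + 0.70 × 249 = 427.8.
Difference: 705.0303 − 427.8 = 277.2303, i.e. 277.23 to two decimal places.
The strong type prefers to separate.

277.23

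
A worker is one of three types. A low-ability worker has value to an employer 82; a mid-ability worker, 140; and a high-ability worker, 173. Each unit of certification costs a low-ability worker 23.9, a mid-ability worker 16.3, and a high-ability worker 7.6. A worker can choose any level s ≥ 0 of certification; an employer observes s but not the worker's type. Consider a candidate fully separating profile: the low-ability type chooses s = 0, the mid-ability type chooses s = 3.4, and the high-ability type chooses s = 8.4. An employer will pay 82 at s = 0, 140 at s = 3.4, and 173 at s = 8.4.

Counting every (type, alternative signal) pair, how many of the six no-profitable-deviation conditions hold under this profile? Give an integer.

Low-ability (own payoff 82): to s=3.4 gives 140 − 23.9×3.4 = 58.74 → no gain ✓; to s=8.4 gives 173 − 23.9×8.4 = -27.76 → no gain ✓.
Mid-ability (own payoff 140 − 16.3×3.4 = 84.58): to s=0 gives 82 → no gain ✓; to s=8.4 gives 173 − 16.3×8.4 = 36.08 → no gain ✓.
High-ability (own payoff 173 − 7.6×8.4 = 109.16): to s=0 gives 82 → no gain ✓; to s=3.4 gives 140 − 7.6×3.4 = 114.16 → profitable ✗.
5 of the 6 constraints hold; not an equilibrium.

5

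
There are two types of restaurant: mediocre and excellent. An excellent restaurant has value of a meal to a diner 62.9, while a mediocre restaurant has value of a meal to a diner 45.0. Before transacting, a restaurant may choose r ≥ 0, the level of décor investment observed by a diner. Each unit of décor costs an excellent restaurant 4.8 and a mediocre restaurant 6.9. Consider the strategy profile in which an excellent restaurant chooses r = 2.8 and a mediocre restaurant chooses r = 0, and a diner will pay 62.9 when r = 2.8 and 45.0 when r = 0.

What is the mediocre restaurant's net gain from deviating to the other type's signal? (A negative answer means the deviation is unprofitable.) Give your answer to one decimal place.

-1.4

Playing r = 0 the mediocre restaurant receives 45.0.
Deviating to r = 2.8 brings payment 62.9 at cost 6.9 × 2.8 = 19.32, netting 43.58.
Gain from deviating: 43.58 − 45.0 = -1.42, i.e. -1.4 to one decimal place.
The gain is negative, so the mediocre type's incentive-compatibility constraint is satisfied.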